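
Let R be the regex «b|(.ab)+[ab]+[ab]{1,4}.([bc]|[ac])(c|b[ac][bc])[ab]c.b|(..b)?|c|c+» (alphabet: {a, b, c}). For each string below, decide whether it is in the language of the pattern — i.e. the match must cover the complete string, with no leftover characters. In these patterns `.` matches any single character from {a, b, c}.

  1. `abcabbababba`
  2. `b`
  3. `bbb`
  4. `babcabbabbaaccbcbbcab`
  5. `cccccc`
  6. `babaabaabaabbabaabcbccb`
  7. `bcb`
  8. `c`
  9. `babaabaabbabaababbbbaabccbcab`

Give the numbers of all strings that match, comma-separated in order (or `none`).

1 → no match
2 → match
3 → match
4 → match
5 → match
6 → match
7 → match
8 → match
9 → match

2, 3, 4, 5, 6, 7, 8, 9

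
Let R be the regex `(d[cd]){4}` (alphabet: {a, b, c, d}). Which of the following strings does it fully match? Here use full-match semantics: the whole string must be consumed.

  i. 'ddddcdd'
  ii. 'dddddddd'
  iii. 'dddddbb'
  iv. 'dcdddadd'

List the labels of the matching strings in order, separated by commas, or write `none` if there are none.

ii

i. 'ddddcdd' → no match
ii. 'dddddddd' → match
iii. 'dddddbb' → no match
iv. 'dcdddadd' → no match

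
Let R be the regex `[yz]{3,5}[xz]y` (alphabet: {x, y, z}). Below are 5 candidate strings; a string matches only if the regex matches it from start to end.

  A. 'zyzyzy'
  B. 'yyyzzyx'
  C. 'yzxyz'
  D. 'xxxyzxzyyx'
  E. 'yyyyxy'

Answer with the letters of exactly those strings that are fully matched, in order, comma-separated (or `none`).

A → match
B → no match — must end with 'y'
C → no match — must end with 'y'
D → no match — must end with 'y'
E → match

A, E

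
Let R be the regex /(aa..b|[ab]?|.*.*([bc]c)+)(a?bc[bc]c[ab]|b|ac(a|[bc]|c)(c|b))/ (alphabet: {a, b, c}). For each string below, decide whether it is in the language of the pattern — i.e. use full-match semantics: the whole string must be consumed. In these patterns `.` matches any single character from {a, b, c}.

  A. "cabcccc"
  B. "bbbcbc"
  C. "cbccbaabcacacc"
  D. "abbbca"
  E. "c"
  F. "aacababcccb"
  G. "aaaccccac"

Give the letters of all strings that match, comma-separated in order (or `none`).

F

A → no match
B → no match
C → no match
D → no match
E → no match
F → match
G → no match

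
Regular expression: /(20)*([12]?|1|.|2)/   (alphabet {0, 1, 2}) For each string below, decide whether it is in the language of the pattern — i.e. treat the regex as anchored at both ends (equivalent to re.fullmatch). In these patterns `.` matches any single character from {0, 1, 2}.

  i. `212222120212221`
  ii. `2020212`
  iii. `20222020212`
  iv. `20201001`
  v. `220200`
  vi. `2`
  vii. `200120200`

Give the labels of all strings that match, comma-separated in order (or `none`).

vi

i → no match
ii → no match
iii → no match
iv → no match
v → no match
vi → match
vii → no match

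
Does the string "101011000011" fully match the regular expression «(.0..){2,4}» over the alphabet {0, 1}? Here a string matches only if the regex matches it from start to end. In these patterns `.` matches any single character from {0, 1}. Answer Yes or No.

No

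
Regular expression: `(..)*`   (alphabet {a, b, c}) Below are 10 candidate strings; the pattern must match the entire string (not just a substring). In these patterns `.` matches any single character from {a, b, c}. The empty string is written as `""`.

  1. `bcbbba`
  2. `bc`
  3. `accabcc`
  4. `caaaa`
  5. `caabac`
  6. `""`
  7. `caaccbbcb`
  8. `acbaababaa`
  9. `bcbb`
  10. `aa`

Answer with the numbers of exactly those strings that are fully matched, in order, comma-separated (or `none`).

1 → match
2 → match
3 → no match
4 → no match
5 → match
6 → match
7 → no match
8 → match
9 → match
10 → match

1, 2, 5, 6, 8, 9, 10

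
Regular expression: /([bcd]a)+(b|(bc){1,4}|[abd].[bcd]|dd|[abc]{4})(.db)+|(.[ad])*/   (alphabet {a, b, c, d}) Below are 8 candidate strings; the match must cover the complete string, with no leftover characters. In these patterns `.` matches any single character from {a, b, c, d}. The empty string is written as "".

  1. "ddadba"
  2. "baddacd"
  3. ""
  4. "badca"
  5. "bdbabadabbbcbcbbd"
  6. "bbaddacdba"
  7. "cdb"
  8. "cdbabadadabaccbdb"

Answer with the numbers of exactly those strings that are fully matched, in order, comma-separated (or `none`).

1. "ddadba" → match
2. "baddacd" → no match
3. "" → match
4. "badca" → no match
5 → no match
6. "bbaddacdba" → no match
7. "cdb" → no match
8 → no match

1, 3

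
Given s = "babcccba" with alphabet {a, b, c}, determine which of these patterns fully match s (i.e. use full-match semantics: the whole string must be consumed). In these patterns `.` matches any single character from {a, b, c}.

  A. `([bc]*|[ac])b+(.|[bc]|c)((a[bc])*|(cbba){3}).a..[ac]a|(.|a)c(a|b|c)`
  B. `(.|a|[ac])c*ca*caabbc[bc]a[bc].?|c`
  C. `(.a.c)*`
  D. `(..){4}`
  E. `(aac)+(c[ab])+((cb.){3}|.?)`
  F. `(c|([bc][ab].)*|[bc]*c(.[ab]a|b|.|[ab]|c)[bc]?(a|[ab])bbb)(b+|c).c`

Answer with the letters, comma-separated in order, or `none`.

A → no match
B → no match
C → no match
D → match
E → no match — must start with "aac"
F → no match — must end with "c"

D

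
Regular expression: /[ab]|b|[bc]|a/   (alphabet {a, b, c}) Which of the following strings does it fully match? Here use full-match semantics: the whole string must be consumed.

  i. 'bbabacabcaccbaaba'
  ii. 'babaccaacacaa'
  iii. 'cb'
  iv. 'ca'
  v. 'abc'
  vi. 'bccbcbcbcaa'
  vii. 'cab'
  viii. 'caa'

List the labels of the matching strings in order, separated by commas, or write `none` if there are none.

none

i → no match
ii → no match
iii → no match
iv → no match
v → no match
vi → no match
vii → no match
viii → no match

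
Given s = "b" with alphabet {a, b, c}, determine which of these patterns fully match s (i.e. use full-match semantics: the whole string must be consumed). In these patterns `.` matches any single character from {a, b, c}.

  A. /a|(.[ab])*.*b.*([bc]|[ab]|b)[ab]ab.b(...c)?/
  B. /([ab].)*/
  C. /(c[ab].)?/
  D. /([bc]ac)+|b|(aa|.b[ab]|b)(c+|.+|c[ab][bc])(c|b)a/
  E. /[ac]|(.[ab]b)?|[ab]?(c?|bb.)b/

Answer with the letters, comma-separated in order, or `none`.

A → no match
B → no match
C → no match
D → match
E → match

D, E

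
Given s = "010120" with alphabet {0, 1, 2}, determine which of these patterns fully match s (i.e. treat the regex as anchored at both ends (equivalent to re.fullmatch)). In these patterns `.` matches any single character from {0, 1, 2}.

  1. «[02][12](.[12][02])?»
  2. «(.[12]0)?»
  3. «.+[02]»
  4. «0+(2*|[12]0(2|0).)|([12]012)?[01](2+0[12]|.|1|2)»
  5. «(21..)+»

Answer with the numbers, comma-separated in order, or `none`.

1 → no match
2 → no match
3 → match
4 → no match
5 → no match — must start with "21"

3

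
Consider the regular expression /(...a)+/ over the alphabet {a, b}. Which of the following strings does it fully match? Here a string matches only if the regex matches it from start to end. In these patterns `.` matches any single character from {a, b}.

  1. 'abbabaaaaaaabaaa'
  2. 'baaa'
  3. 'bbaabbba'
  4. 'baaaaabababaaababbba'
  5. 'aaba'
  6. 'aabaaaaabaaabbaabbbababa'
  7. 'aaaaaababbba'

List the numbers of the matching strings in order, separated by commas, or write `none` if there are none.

1, 2, 3, 4, 5, 6, 7

1 → match
2 → match
3 → match
4 → match
5 → match
6 → match
7 → match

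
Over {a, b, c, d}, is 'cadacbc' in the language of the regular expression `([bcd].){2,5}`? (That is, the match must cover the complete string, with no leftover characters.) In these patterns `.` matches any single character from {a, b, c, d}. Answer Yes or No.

No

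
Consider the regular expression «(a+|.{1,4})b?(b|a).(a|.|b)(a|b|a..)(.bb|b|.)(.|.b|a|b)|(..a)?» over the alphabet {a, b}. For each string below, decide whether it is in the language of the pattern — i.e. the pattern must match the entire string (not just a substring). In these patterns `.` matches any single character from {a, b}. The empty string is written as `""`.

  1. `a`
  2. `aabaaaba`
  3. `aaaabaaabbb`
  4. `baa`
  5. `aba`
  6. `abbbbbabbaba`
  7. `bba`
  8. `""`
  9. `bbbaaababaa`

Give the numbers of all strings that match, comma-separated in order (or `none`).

1 → no match
2 → match
3 → match
4 → match
5 → match
6 → no match
7 → match
8 → match
9 → no match

2, 3, 4, 5, 7, 8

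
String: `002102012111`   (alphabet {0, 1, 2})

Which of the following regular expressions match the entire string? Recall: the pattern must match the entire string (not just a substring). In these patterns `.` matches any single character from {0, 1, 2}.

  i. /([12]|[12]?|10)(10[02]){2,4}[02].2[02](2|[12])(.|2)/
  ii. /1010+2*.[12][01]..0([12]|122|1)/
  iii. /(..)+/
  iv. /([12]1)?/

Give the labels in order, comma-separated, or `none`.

iii

i → no match
ii → no match — must start with `1010`
iii → match
iv → no match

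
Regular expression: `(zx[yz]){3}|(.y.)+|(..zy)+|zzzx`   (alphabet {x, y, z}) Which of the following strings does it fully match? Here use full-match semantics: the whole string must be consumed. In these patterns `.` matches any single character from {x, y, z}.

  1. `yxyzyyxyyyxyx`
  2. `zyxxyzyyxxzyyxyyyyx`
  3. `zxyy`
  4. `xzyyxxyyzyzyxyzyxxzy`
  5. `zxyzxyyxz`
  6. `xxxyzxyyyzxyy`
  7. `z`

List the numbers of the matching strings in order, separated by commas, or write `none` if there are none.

1 → no match
2 → no match
3 → no match
4 → no match
5 → no match
6 → no match
7 → no match

none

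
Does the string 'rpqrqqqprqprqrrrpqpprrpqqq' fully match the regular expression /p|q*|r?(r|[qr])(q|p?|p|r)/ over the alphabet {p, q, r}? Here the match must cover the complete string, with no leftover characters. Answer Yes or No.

No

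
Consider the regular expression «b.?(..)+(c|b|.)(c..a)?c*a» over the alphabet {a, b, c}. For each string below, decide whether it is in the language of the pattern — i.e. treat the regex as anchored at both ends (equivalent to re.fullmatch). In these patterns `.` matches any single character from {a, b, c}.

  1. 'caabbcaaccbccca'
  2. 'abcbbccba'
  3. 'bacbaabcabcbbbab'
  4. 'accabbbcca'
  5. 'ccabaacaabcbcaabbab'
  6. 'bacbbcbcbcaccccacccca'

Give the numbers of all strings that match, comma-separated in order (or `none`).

1 → no match — must start with 'b'
2 → no match — must start with 'b'
3 → no match — must end with 'a'
4 → no match — must start with 'b'
5 → no match — must start with 'b'
6 → match

6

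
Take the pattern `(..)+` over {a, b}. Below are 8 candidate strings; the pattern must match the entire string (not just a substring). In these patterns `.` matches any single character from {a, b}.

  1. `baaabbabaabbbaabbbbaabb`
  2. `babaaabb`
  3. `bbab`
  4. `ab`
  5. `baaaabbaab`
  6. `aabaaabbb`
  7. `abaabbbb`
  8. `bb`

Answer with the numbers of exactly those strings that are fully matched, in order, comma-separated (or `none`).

2, 3, 4, 5, 7, 8

1 → no match
2. `babaaabb` → match
3. `bbab` → match
4. `ab` → match
5. `baaaabbaab` → match
6. `aabaaabbb` → no match
7. `abaabbbb` → match
8. `bb` → match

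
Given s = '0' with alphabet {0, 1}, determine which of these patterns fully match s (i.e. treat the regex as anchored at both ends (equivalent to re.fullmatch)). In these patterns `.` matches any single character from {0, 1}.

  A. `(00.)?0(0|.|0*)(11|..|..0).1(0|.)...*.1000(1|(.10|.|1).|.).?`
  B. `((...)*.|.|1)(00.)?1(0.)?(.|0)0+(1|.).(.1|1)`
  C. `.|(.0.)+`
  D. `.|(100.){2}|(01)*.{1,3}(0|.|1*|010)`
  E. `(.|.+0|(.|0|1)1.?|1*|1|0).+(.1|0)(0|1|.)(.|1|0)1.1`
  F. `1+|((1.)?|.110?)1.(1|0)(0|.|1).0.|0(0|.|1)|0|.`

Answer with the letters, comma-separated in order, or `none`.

A → no match
B → no match — must end with '1'
C → match
D → match
E → no match — must end with '1'
F → match

C, D, F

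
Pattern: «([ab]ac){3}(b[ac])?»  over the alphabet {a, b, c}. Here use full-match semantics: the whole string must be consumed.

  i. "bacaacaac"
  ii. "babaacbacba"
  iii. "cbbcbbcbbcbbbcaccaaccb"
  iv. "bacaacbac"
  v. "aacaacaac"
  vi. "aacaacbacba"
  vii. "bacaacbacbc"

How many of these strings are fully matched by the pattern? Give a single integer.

i → match
ii → no match
iii → no match
iv → match
v → match
vi → match
vii → match
Total matched: 5

5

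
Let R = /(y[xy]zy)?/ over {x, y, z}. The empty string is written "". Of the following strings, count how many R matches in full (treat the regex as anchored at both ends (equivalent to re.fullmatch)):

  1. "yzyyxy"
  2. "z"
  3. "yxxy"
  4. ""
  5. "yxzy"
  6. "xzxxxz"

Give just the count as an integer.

2

1 → no match
2 → no match
3 → no match
4 → match
5 → match
6 → no match
Total matched: 2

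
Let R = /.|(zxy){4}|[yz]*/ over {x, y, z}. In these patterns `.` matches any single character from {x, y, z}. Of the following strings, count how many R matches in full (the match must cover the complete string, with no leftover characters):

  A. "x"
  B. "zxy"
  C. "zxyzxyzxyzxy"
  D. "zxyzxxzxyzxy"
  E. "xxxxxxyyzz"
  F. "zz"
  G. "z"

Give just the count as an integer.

A. "x" → match
B. "zxy" → no match
C. "zxyzxyzxyzxy" → match
D. "zxyzxxzxyzxy" → no match
E. "xxxxxxyyzz" → no match
F. "zz" → match
G. "z" → match
Total matched: 4

4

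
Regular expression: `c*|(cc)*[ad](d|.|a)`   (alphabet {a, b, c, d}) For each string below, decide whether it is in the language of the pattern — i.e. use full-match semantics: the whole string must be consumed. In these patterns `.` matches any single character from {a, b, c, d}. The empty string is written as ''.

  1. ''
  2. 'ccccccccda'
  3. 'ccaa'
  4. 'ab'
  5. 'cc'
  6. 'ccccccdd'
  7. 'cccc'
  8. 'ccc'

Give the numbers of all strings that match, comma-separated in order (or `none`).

1, 2, 3, 4, 5, 6, 7, 8

1. '' → match
2. 'ccccccccda' → match
3. 'ccaa' → match
4. 'ab' → match
5. 'cc' → match
6. 'ccccccdd' → match
7. 'cccc' → match
8. 'ccc' → match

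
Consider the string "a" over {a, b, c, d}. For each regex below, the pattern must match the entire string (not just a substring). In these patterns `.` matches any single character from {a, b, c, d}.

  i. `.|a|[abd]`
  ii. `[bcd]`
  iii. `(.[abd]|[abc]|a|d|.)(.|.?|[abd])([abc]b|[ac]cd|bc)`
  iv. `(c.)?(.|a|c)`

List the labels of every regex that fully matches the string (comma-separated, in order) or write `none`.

i → match
ii → no match
iii → no match
iv → match

i, iv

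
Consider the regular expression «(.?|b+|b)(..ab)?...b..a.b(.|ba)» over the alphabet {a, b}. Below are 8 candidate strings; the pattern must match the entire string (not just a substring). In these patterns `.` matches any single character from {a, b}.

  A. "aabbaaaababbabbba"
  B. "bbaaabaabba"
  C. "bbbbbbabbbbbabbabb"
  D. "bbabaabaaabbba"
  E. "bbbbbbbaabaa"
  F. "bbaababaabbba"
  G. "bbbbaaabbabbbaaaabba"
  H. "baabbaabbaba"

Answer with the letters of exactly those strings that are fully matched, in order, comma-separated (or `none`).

A → no match
B → no match
C → no match
D → no match
E → no match
F → no match
G → no match
H → no match

none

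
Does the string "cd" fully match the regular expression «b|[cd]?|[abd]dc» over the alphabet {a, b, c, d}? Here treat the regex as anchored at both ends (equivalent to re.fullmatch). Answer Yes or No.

No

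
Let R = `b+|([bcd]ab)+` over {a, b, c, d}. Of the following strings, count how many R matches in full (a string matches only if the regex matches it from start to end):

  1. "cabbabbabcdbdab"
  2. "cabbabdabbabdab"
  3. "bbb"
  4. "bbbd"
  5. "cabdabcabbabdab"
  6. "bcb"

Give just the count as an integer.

3

1 → no match
2 → match
3. "bbb" → match
4. "bbbd" → no match
5 → match
6. "bcb" → no match
Total matched: 3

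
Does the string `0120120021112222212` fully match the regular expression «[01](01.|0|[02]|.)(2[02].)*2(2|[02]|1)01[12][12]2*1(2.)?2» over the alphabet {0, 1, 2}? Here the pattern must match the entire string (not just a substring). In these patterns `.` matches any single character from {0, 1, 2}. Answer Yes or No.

No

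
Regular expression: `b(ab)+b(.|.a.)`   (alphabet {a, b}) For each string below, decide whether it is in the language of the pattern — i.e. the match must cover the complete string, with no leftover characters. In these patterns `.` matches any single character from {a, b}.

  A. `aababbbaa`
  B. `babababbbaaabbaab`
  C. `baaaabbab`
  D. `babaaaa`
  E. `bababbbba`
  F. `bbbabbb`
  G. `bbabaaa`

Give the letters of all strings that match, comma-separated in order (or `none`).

none

A → no match — must start with `bab`
B → no match
C → no match — must start with `bab`
D → no match
E → no match
F → no match — must start with `bab`
G → no match — must start with `bab`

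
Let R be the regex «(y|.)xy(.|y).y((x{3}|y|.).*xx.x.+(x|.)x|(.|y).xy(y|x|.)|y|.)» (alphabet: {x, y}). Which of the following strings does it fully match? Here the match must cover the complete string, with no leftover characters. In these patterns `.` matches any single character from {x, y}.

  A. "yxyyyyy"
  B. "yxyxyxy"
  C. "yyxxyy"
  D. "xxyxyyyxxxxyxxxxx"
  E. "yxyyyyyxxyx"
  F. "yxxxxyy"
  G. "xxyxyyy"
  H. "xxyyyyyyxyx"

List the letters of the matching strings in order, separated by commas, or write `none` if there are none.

A, D, E, G, H

A. "yxyyyyy" → match
B. "yxyxyxy" → no match
C. "yyxxyy" → no match
D → match
E. "yxyyyyyxxyx" → match
F. "yxxxxyy" → no match
G. "xxyxyyy" → match
H. "xxyyyyyyxyx" → match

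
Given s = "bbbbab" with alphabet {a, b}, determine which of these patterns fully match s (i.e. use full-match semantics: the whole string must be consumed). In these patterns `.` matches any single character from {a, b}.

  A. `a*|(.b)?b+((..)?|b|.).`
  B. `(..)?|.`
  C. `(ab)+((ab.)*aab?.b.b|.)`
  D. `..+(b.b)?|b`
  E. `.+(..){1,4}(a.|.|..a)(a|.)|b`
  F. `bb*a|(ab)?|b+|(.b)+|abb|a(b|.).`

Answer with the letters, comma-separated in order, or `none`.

A, D, E, F

A → match
B → no match
C → no match — must start with "ab"
D → match
E → match
F → match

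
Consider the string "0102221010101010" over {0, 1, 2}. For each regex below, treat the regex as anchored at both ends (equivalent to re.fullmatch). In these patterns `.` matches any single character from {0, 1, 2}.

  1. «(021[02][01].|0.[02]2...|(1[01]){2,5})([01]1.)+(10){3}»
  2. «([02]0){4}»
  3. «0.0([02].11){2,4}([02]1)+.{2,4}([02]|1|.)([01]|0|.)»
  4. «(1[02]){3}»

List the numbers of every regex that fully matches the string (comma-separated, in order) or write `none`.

1

1 → match
2 → no match
3 → no match
4 → no match — must start with "1"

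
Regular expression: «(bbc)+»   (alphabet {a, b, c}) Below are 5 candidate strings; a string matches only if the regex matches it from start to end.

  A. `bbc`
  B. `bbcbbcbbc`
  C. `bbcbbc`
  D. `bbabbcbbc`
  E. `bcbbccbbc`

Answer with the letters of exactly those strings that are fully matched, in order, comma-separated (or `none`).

A, B, C

A. `bbc` → match
B. `bbcbbcbbc` → match
C. `bbcbbc` → match
D. `bbabbcbbc` → no match — must start with `bbc`
E. `bcbbccbbc` → no match — must start with `bbc`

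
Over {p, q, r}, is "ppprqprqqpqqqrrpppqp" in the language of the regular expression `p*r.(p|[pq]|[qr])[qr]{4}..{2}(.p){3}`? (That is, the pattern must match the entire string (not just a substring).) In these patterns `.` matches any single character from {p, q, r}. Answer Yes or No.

No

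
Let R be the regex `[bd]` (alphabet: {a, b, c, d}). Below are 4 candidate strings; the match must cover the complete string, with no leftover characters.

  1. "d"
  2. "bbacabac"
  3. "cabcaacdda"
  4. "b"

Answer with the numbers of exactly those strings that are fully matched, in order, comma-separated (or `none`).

1 → match
2 → no match
3 → no match
4 → match

1, 4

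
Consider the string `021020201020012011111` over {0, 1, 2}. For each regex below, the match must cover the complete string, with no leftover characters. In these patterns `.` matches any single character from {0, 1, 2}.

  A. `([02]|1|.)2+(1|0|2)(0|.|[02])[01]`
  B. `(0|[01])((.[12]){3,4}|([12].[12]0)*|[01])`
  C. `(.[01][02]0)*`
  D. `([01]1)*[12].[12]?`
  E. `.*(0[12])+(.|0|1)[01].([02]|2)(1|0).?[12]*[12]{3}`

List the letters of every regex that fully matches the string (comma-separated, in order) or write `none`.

A → no match
B → no match
C → no match
D → no match
E → match

E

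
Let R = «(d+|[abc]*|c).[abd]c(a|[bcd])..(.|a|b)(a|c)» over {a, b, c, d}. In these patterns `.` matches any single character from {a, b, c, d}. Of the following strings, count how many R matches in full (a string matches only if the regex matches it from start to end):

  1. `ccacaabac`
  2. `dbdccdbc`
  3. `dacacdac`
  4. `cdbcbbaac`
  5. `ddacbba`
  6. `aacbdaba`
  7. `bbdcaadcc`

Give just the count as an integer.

1 → match
2 → no match
3 → match
4 → match
5 → no match
6 → match
7 → match
Total matched: 5

5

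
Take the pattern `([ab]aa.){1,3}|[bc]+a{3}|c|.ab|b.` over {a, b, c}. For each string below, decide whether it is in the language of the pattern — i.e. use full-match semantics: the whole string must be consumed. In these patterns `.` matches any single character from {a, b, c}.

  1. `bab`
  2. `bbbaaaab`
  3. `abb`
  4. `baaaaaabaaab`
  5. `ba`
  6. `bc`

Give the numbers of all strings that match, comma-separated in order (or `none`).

1, 4, 5, 6

1 → match
2 → no match
3 → no match
4 → match
5 → match
6 → match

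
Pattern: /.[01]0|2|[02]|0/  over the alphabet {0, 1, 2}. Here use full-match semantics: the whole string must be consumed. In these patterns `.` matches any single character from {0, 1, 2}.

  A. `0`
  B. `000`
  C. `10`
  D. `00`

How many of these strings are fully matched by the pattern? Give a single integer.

2

A → match
B → match
C → no match
D → no match
Total matched: 2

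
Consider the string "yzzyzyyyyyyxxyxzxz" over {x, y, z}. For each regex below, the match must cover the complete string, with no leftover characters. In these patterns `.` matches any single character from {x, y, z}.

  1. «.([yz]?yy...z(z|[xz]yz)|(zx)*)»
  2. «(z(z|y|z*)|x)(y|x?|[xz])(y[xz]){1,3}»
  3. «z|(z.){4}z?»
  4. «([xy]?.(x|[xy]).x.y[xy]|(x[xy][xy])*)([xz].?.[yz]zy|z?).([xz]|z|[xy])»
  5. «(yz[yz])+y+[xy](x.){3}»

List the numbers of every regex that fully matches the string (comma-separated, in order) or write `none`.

1 → no match
2 → no match
3 → no match — must start with "z"
4 → no match
5 → match

5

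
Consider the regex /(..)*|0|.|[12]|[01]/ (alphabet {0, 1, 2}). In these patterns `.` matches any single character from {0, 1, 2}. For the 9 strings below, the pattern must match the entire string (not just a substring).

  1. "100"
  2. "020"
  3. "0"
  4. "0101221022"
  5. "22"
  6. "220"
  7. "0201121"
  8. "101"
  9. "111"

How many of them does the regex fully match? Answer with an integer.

1 → no match
2 → no match
3 → match
4 → match
5 → match
6 → no match
7 → no match
8 → no match
9 → no match
Total matched: 3

3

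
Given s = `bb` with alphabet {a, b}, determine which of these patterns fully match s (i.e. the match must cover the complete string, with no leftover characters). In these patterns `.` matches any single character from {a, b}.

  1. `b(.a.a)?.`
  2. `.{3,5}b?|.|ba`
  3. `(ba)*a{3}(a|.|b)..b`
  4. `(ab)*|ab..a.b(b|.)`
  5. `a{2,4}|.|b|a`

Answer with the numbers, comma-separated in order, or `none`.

1

1 → match
2 → no match
3 → no match
4 → no match
5 → no match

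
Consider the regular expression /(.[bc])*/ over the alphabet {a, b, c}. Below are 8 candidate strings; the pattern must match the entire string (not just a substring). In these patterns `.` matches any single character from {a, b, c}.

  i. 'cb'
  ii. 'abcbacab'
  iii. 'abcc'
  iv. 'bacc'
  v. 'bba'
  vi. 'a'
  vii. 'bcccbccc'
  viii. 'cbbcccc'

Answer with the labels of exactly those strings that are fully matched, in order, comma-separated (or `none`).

i, ii, iii, vii

i → match
ii → match
iii → match
iv → no match
v → no match
vi → no match
vii → match
viii → no match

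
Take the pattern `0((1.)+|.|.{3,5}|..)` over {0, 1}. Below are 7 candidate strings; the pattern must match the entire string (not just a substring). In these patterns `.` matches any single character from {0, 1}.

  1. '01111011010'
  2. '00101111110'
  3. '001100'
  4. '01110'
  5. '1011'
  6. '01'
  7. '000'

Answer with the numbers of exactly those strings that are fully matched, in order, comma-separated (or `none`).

1 → no match
2 → no match
3 → match
4 → match
5 → no match — must start with '0'
6 → match
7 → match

3, 4, 6, 7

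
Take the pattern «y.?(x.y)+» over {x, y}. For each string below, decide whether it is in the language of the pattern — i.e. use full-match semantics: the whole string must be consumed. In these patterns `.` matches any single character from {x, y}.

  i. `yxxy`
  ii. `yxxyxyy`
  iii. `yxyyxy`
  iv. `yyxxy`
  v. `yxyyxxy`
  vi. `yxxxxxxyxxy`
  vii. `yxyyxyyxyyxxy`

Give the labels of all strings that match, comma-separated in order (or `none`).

i, ii, iv, v, vii

i → match
ii → match
iii → no match
iv → match
v → match
vi → no match
vii → match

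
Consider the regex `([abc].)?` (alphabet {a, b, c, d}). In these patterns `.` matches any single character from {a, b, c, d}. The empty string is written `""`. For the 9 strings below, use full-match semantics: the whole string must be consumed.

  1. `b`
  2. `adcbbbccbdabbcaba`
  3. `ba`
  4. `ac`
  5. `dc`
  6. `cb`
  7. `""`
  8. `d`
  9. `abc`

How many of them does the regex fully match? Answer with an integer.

4

1 → no match
2 → no match
3 → match
4 → match
5 → no match
6 → match
7 → match
8 → no match
9 → no match
Total matched: 4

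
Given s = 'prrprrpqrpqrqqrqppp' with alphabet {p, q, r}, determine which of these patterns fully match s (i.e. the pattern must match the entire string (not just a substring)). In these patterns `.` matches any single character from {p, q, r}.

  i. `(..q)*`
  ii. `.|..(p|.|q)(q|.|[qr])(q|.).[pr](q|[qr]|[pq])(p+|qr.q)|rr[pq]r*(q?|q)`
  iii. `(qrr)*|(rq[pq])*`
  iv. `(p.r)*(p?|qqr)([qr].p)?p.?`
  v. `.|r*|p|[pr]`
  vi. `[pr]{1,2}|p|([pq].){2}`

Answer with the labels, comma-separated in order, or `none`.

i → no match
ii → no match
iii → no match
iv → match
v → no match
vi → no match

iv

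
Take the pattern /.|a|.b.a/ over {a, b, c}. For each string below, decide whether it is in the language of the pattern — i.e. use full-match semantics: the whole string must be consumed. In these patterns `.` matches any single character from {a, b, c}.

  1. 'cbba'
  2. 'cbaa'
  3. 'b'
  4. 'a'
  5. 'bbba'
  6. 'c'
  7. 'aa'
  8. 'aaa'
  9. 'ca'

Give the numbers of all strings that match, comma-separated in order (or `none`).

1, 2, 3, 4, 5, 6

1. 'cbba' → match
2. 'cbaa' → match
3. 'b' → match
4. 'a' → match
5. 'bbba' → match
6. 'c' → match
7. 'aa' → no match
8. 'aaa' → no match
9. 'ca' → no match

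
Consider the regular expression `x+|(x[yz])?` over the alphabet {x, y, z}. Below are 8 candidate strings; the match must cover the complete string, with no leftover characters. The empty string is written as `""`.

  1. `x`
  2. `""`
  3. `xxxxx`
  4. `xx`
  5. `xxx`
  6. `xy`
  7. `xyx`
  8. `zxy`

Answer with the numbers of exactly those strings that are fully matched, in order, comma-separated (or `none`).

1 → match
2 → match
3 → match
4 → match
5 → match
6 → match
7 → no match
8 → no match

1, 2, 3, 4, 5, 6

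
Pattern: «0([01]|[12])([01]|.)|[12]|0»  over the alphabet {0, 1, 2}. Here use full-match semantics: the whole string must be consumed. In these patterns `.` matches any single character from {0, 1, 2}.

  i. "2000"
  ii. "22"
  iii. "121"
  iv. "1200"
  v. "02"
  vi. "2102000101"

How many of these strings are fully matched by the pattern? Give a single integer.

0

i. "2000" → no match
ii. "22" → no match
iii. "121" → no match
iv. "1200" → no match
v. "02" → no match
vi. "2102000101" → no match
Total matched: 0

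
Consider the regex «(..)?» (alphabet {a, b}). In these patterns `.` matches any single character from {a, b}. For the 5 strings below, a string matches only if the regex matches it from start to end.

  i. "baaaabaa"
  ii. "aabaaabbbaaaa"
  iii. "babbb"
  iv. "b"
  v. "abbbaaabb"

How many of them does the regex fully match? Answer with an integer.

i → no match
ii → no match
iii → no match
iv → no match
v → no match
Total matched: 0

0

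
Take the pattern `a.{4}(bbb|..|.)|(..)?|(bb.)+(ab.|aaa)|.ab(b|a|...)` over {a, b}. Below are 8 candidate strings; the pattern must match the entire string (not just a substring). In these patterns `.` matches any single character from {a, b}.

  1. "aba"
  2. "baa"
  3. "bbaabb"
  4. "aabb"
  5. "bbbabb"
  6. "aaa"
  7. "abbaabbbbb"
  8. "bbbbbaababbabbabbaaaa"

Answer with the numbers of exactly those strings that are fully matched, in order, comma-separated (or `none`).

1 → no match
2 → no match
3 → match
4 → match
5 → match
6 → no match
7 → no match
8 → no match

3, 4, 5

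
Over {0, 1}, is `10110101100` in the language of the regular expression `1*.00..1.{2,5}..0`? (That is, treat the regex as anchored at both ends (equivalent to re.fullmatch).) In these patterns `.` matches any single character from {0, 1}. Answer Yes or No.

No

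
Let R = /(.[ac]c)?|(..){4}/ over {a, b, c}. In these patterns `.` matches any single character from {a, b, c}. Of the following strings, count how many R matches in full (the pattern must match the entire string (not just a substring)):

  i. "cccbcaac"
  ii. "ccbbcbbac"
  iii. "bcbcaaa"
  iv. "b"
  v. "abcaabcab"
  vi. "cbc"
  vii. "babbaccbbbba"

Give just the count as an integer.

1

i → match
ii → no match
iii → no match
iv → no match
v → no match
vi → no match
vii → no match
Total matched: 1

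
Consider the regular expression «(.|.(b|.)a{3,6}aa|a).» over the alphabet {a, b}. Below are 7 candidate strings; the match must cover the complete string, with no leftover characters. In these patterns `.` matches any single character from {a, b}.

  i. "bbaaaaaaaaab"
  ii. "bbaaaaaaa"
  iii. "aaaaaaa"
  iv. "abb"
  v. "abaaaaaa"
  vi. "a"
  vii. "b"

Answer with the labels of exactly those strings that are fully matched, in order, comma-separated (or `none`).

ii, v

i. "bbaaaaaaaaab" → no match
ii. "bbaaaaaaa" → match
iii. "aaaaaaa" → no match
iv. "abb" → no match
v. "abaaaaaa" → match
vi. "a" → no match
vii. "b" → no match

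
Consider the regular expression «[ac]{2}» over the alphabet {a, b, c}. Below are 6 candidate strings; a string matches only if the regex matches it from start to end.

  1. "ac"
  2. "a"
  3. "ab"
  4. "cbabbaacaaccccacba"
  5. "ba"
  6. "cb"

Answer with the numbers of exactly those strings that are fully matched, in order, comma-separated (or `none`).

1

1 → match
2 → no match
3 → no match
4 → no match
5 → no match
6 → no match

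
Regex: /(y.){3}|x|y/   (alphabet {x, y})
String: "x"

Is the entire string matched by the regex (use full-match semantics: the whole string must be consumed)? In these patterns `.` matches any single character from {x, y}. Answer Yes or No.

Yes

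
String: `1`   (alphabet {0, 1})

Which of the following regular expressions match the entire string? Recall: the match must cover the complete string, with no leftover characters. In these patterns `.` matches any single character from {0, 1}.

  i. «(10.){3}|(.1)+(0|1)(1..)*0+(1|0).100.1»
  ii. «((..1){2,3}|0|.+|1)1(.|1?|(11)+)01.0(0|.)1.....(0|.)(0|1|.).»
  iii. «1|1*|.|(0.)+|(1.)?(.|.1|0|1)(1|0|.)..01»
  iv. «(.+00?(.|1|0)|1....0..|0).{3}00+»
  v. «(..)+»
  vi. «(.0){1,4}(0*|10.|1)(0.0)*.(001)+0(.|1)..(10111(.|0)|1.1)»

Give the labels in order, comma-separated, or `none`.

iii

i → no match
ii → no match
iii → match
iv → no match — must end with `0`
v → no match
vi → no match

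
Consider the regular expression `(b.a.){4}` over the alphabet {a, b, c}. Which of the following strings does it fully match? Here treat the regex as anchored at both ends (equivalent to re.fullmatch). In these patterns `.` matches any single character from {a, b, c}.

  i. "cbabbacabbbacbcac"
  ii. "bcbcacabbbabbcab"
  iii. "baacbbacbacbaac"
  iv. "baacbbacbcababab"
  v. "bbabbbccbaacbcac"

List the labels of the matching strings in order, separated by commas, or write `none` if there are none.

i → no match — must start with "b"
ii → no match
iii → no match
iv → no match
v → no match

none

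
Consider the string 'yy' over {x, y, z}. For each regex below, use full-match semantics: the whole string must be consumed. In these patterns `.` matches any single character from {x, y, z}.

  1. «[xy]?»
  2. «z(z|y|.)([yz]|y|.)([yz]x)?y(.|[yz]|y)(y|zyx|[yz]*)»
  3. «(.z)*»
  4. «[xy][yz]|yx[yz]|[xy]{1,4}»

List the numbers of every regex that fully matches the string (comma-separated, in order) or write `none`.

1 → no match
2 → no match — must start with 'z'
3 → no match
4 → match

4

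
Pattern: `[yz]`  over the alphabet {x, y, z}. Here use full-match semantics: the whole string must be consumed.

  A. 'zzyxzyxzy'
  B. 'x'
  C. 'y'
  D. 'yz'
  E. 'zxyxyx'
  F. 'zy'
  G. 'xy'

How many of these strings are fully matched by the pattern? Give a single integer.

A → no match
B → no match
C → match
D → no match
E → no match
F → no match
G → no match
Total matched: 1

1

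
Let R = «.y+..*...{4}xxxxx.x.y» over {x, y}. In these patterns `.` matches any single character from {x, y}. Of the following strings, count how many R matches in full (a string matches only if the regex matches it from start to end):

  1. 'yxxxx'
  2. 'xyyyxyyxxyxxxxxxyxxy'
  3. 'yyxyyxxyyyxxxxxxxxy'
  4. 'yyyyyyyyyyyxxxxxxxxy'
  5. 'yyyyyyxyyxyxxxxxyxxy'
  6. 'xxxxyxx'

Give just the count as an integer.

1 → no match — must end with 'y'
2 → match
3 → match
4 → match
5 → match
6 → no match — must end with 'y'
Total matched: 4

4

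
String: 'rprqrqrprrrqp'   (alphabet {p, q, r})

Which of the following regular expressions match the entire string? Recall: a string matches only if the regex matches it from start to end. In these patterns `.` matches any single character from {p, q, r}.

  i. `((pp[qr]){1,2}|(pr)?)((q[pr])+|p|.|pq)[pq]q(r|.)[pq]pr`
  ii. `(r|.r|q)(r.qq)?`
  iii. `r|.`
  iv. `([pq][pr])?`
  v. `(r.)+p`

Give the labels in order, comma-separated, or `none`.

v

i → no match — must end with 'pr'
ii → no match
iii → no match
iv → no match
v → match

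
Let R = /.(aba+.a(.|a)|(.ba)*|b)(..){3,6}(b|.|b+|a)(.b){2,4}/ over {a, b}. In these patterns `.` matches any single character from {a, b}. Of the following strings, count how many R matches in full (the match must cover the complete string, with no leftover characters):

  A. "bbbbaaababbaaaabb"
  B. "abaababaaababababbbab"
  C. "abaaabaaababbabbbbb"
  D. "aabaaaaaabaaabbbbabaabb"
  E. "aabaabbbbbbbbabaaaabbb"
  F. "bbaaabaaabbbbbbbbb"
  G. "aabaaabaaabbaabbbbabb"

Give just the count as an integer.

A → no match
B → match
C → match
D → no match
E → no match
F → match
G → no match
Total matched: 3

3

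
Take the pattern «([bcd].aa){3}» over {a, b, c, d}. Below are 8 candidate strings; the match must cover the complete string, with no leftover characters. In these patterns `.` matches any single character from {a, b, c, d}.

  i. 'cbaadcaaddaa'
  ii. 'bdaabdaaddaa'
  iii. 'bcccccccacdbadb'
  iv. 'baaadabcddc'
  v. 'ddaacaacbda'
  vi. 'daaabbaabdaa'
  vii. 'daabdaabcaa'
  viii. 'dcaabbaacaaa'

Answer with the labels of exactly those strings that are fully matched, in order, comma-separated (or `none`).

i → match
ii → match
iii → no match — must end with 'aa'
iv → no match — must end with 'aa'
v → no match — must end with 'aa'
vi → match
vii → no match
viii → match

i, ii, vi, viii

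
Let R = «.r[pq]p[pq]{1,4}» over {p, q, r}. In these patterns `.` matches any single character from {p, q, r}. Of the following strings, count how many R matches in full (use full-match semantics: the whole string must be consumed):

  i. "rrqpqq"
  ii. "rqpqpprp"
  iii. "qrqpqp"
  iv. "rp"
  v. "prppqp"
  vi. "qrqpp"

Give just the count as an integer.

i → match
ii → no match
iii → match
iv → no match
v → match
vi → match
Total matched: 4

4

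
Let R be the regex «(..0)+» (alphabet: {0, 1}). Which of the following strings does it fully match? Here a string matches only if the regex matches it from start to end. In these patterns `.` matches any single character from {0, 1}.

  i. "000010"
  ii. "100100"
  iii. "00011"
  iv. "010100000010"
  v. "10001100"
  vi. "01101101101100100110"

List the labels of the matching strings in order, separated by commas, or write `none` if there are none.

i → match
ii → match
iii → no match — must end with "0"
iv → match
v → no match
vi → no match

i, ii, iv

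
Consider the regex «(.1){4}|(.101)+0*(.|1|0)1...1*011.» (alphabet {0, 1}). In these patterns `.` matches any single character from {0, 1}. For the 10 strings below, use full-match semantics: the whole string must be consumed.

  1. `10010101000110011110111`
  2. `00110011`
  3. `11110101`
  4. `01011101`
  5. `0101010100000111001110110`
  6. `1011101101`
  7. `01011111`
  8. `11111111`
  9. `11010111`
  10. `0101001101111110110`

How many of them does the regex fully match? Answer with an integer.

7

1 → no match
2 → no match
3 → match
4 → match
5 → match
6 → no match
7 → match
8 → match
9 → match
10 → match
Total matched: 7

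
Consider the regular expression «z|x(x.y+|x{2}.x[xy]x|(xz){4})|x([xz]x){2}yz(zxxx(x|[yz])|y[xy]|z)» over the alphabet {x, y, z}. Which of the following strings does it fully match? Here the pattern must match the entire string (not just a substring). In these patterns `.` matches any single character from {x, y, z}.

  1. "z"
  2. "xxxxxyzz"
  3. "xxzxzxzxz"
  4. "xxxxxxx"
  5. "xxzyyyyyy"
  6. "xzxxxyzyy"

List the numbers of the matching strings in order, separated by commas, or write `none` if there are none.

1 → match
2 → match
3 → match
4 → match
5 → match
6 → match

1, 2, 3, 4, 5, 6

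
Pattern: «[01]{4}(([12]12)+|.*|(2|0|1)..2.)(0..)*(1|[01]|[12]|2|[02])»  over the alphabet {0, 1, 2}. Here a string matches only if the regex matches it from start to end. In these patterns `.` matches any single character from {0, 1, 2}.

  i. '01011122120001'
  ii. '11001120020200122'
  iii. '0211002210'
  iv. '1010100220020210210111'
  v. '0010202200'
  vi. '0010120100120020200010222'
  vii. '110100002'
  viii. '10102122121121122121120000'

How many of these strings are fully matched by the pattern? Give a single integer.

i → match
ii → match
iii → no match
iv → match
v → match
vi → match
vii → match
viii → match
Total matched: 7

7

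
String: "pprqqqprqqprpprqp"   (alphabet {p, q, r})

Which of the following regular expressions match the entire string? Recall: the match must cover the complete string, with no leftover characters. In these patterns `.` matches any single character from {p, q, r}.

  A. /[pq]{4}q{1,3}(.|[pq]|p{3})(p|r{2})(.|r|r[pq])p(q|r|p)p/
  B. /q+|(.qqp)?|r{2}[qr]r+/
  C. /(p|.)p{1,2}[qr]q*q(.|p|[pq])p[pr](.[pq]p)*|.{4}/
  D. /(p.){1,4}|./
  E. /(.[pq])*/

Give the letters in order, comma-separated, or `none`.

A → no match
B → no match
C → match
D → no match
E → no match

C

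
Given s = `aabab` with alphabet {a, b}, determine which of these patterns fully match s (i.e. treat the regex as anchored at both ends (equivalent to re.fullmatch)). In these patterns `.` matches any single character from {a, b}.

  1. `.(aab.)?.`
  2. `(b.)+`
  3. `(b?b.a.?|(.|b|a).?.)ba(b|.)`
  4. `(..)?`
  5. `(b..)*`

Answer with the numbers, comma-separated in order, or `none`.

3

1 → no match
2 → no match — must start with `b`
3 → match
4 → no match
5 → no match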